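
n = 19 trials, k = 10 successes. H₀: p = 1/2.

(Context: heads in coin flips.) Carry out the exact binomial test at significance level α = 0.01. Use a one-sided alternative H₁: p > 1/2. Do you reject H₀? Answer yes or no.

reject H₀: no

Exact binomial: n=19, k=10, p₀=1/2=0.5000
P(X≥10) from Σ C(n,i)·p₀^i·(1−p₀)^(n−i)
p-value (one-sided, H₁ greater) = 0.50000
At α=0.01: p ≥ α → fail to reject H₀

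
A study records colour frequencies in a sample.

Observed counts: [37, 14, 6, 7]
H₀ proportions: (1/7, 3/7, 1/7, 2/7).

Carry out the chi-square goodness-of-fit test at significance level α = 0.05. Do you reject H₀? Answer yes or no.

n = 64; E_i = n·p_i = [9.14, 27.43, 9.14, 18.29]
χ² = (37−9.14)²/9.14 + (14−27.43)²/27.43 + (6−9.14)²/9.14 + (7−18.29)²/18.29 = 99.4974
df = 3
p-value (upper-tail) = 0.00000
At α=0.05: p < α → reject H₀

reject H₀: yes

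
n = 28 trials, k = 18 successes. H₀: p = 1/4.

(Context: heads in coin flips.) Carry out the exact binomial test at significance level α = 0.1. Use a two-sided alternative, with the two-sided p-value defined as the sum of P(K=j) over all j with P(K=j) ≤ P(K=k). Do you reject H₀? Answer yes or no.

Exact binomial: n=28, k=18, p₀=1/4=0.2500
P(X=j) = C(n,j)·p₀^j·(1−p₀)^(n−j); p = Σ P(X=j) over j with P(X=j) ≤ P(X=18)
p-value (two-sided) = 0.00001
At α=0.1: p < α → reject H₀

reject H₀: yes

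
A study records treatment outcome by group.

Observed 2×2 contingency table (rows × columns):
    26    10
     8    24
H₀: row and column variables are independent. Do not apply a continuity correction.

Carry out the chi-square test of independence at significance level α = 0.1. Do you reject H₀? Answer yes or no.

reject H₀: yes

Row totals [36, 32], col totals [34, 34], n=68
χ² = (26−18.00)²/18.00 + (10−18.00)²/18.00 + (8−16.00)²/16.00 + (24−16.00)²/16.00 = 15.1111
df = 1
p-value (upper-tail) = 0.00010
At α=0.1: p < α → reject H₀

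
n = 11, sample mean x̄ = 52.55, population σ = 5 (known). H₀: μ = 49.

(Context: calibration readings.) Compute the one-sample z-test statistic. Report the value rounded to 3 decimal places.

test statistic = 2.355

SE = σ/√n = 5/√11 = 1.5076
z = (x̄−μ₀)/SE = (52.55−49)/1.5076 = 2.3548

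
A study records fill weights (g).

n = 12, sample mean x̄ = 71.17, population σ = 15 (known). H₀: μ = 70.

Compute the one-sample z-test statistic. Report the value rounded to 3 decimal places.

SE = σ/√n = 15/√12 = 4.3301
z = (x̄−μ₀)/SE = (71.17−70)/4.3301 = 0.2702

test statistic = 0.270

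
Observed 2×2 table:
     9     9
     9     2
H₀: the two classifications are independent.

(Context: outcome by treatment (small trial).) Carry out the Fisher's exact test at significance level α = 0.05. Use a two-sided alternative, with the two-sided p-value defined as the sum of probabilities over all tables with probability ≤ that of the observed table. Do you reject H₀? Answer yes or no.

reject H₀: no

Margins: r₁=18, r₂=11, c₁=18, c₂=11, n=29
p_obs = C(18,9)·C(11,9)/C(29,18); sum pmf over tables with pmf ≤ p_obs
p-value (two-sided) = 0.12545
At α=0.05: p ≥ α → fail to reject H₀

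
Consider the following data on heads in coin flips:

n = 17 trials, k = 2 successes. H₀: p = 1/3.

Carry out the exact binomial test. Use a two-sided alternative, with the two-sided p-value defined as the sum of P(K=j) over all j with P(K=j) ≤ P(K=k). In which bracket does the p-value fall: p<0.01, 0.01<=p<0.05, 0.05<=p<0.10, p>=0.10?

p-value bracket: 0.05<=p<0.10

Exact binomial: n=17, k=2, p₀=1/3=0.3333
P(X=j) = C(n,j)·p₀^j·(1−p₀)^(n−j); p = Σ P(X=j) over j with P(X=j) ≤ P(X=2)
p-value (two-sided) = 0.07144
→ bracket: 0.05<=p<0.10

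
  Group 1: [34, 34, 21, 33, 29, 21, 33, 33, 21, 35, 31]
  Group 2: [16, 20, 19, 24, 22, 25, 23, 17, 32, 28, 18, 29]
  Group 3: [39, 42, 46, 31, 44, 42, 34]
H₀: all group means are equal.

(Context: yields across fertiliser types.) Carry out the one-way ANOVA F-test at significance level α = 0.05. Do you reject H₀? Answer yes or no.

reject H₀: yes

Group means [29.55, 22.75, 39.71], grand mean 29.200
SSB = Σnᵢ(x̄ᵢ−x̄)² = 1274.394; SSW = ΣΣ(x−x̄ᵢ)² = 786.406
MSB = 1274.394/2 = 637.1971; MSW = 786.406/27 = 29.1261
F = MSB/MSW = 21.8772
df = (2, 27)
p-value (upper-tail) = 0.00000
At α=0.05: p < α → reject H₀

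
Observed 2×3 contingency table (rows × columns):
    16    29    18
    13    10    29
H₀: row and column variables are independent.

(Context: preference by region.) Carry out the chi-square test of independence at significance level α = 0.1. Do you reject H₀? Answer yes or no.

reject H₀: yes

Row totals [63, 52], col totals [29, 39, 47], n=115
χ² = (16−15.89)²/15.89 + (29−21.37)²/21.37 + (18−25.75)²/25.75 + (13−13.11)²/13.11 + (10−17.63)²/17.63 + (29−21.25)²/21.25 = 11.1914
df = 2
p-value (upper-tail) = 0.00371
At α=0.1: p < α → reject H₀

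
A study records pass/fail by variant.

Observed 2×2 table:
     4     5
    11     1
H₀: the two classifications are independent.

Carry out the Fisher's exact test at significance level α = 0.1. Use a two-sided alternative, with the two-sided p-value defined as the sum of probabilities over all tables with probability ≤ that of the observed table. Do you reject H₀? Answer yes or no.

reject H₀: yes

Margins: r₁=9, r₂=12, c₁=15, c₂=6, n=21
p_obs = C(9,4)·C(12,11)/C(21,15); sum pmf over tables with pmf ≤ p_obs
p-value (two-sided) = 0.04644
At α=0.1: p < α → reject H₀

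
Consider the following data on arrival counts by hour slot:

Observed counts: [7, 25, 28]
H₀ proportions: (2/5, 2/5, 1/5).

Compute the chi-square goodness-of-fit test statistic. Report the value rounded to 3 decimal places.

n = 60; E_i = n·p_i = [24.00, 24.00, 12.00]
χ² = (7−24.00)²/24.00 + (25−24.00)²/24.00 + (28−12.00)²/12.00 = 33.4167
df = 2

test statistic = 33.417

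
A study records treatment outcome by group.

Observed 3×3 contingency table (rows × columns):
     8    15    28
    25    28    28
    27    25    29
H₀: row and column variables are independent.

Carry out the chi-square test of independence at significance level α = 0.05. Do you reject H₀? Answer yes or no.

Row totals [51, 81, 81], col totals [60, 68, 85], n=213
χ² = (8−14.37)²/14.37 + (15−16.28)²/16.28 + (28−20.35)²/20.35 + (25−22.82)²/22.82 + (28−25.86)²/25.86 + (28−32.32)²/32.32 + (27−22.82)²/22.82 + (25−25.86)²/25.86 + (29−32.32)²/32.32 = 7.8977
df = 4
p-value (upper-tail) = 0.09540
At α=0.05: p ≥ α → fail to reject H₀

reject H₀: no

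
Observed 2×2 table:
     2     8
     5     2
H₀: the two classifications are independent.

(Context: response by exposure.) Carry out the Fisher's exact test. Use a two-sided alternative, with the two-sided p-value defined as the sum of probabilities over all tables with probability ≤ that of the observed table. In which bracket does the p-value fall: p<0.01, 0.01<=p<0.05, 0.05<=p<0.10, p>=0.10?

p-value bracket: 0.05<=p<0.10

Margins: r₁=10, r₂=7, c₁=7, c₂=10, n=17
p_obs = C(10,2)·C(7,5)/C(17,7); sum pmf over tables with pmf ≤ p_obs
p-value (two-sided) = 0.05841
→ bracket: 0.05<=p<0.10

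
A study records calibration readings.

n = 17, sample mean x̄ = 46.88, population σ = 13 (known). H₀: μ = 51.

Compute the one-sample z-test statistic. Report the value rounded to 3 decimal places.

test statistic = -1.307

SE = σ/√n = 13/√17 = 3.1530
z = (x̄−μ₀)/SE = (46.88−51)/3.1530 = -1.3067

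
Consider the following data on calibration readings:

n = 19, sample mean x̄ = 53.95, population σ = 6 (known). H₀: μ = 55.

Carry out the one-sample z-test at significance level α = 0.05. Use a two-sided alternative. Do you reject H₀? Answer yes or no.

reject H₀: no

SE = σ/√n = 6/√19 = 1.3765
z = (x̄−μ₀)/SE = (53.95−55)/1.3765 = -0.7628
p-value (two-sided) = 0.44558
At α=0.05: p ≥ α → fail to reject H₀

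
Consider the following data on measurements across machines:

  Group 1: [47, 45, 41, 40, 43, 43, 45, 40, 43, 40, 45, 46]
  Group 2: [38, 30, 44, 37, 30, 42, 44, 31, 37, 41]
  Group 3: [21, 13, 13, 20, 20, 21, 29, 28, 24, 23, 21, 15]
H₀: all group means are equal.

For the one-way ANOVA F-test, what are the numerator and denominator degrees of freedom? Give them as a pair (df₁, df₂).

k = 3 groups, N = 34 total
df = (k−1, N−k) = (3−1, 34−3) = (2, 31)

degrees of freedom = [2, 31]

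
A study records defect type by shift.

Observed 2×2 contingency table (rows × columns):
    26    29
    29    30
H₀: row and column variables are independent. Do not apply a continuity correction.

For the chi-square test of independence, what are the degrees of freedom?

df = (r−1)(c−1) = (2−1)·(2−1) = 1

degrees of freedom = 1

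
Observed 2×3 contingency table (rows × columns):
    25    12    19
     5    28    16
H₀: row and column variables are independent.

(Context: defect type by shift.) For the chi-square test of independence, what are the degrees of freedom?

df = (r−1)(c−1) = (2−1)·(3−1) = 2

degrees of freedom = 2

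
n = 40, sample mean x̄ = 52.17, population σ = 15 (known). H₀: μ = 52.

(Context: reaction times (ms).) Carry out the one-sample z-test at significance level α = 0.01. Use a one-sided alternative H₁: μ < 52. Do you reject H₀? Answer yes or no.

SE = σ/√n = 15/√40 = 2.3717
z = (x̄−μ₀)/SE = (52.17−52)/2.3717 = 0.0717
p-value (one-sided, H₁ less) = 0.52857
At α=0.01: p ≥ α → fail to reject H₀

reject H₀: no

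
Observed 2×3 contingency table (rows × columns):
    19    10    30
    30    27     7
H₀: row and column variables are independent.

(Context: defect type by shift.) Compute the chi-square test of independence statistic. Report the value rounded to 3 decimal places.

test statistic = 24.415

Row totals [59, 64], col totals [49, 37, 37], n=123
χ² = (19−23.50)²/23.50 + (10−17.75)²/17.75 + (30−17.75)²/17.75 + (30−25.50)²/25.50 + (27−19.25)²/19.25 + (7−19.25)²/19.25 = 24.4146
df = 2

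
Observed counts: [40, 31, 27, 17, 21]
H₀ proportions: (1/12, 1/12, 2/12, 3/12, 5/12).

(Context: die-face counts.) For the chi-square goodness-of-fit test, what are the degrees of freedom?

df = k − 1 = 5 − 1 = 4

degrees of freedom = 4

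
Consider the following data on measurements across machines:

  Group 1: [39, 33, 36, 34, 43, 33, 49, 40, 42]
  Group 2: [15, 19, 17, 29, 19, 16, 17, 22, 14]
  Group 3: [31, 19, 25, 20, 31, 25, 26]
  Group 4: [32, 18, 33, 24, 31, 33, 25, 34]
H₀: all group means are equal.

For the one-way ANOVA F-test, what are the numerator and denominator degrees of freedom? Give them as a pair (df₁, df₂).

k = 4 groups, N = 33 total
df = (k−1, N−k) = (4−1, 33−4) = (3, 29)

degrees of freedom = [3, 29]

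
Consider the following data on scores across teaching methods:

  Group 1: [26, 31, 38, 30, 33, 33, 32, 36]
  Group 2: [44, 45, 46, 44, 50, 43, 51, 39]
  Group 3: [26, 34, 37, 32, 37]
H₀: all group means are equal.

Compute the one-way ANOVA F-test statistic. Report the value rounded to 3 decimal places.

Group means [32.38, 45.25, 33.20], grand mean 37.476
SSB = Σnᵢ(x̄ᵢ−x̄)² = 783.063; SSW = ΣΣ(x−x̄ᵢ)² = 280.175
MSB = 783.063/2 = 391.5315; MSW = 280.175/18 = 15.5653
F = MSB/MSW = 25.1542
df = (2, 18)

test statistic = 25.154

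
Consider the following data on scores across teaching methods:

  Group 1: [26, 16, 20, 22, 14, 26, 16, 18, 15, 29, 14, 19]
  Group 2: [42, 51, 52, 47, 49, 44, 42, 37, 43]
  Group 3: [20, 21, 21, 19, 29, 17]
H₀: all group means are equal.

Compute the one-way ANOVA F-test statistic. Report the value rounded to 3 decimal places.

test statistic = 80.525

Group means [19.58, 45.22, 21.17], grand mean 28.481
SSB = Σnᵢ(x̄ᵢ−x̄)² = 3793.435; SSW = ΣΣ(x−x̄ᵢ)² = 565.306
MSB = 3793.435/2 = 1896.7176; MSW = 565.306/24 = 23.5544
F = MSB/MSW = 80.5250
df = (2, 24)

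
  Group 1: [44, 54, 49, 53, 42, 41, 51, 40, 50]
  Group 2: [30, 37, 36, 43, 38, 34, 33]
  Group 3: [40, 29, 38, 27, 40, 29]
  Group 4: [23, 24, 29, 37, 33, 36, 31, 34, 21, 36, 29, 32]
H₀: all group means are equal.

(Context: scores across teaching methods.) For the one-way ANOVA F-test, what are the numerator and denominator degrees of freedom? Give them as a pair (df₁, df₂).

degrees of freedom = [3, 30]

k = 4 groups, N = 34 total
df = (k−1, N−k) = (4−1, 34−4) = (3, 30)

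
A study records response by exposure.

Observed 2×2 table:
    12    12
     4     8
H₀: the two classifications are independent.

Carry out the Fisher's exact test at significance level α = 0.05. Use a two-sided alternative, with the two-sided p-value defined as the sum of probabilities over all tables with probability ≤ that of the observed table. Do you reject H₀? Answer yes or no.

Margins: r₁=24, r₂=12, c₁=16, c₂=20, n=36
p_obs = C(24,12)·C(12,4)/C(36,16); sum pmf over tables with pmf ≤ p_obs
p-value (two-sided) = 0.48150
At α=0.05: p ≥ α → fail to reject H₀

reject H₀: no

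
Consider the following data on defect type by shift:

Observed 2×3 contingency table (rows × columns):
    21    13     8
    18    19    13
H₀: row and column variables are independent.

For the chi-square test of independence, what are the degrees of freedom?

degrees of freedom = 2

df = (r−1)(c−1) = (2−1)·(3−1) = 2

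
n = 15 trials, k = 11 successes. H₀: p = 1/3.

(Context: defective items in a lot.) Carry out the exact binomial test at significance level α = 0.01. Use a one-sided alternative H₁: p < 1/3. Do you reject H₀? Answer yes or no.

Exact binomial: n=15, k=11, p₀=1/3=0.3333
P(X≤11) from Σ C(n,i)·p₀^i·(1−p₀)^(n−i)
p-value (one-sided, H₁ less) = 0.99971
At α=0.01: p ≥ α → fail to reject H₀

reject H₀: no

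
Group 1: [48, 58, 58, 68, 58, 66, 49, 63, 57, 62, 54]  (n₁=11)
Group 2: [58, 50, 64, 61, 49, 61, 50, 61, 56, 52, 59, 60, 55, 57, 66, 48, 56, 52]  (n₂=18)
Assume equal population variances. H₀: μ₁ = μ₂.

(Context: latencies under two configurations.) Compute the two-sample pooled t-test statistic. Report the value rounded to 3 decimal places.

x̄₁=58.273, s₁=6.342, n₁=11
x̄₂=56.389, s₂=5.337, n₂=18
s_p² = [10·6.342² + 17·5.337²]/27 = 32.8318
SE = √(s_p²·(1/11+1/18)) = 2.1929
t = (58.273−56.389)/2.1929 = 0.8591
df = 27

test statistic = 0.859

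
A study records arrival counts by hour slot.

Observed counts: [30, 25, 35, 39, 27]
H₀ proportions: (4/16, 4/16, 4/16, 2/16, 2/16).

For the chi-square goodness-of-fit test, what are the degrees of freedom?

df = k − 1 = 5 − 1 = 4

degrees of freedom = 4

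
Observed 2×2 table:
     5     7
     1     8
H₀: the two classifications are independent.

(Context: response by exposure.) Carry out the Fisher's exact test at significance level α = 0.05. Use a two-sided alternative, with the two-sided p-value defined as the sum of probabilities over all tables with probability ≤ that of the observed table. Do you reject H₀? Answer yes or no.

Margins: r₁=12, r₂=9, c₁=6, c₂=15, n=21
p_obs = C(12,5)·C(9,1)/C(21,6); sum pmf over tables with pmf ≤ p_obs
p-value (two-sided) = 0.17780
At α=0.05: p ≥ α → fail to reject H₀

reject H₀: no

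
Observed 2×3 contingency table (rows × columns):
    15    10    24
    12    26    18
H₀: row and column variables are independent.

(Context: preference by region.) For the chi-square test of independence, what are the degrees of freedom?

df = (r−1)(c−1) = (2−1)·(3−1) = 2

degrees of freedom = 2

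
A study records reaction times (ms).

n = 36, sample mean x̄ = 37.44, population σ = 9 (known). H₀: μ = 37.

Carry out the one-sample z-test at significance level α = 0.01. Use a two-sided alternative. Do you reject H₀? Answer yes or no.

SE = σ/√n = 9/√36 = 1.5000
z = (x̄−μ₀)/SE = (37.44−37)/1.5000 = 0.2933
p-value (two-sided) = 0.76927
At α=0.01: p ≥ α → fail to reject H₀

reject H₀: no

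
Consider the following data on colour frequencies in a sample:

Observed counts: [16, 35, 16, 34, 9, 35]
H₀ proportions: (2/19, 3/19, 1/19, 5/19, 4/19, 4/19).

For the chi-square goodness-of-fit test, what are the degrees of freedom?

df = k − 1 = 6 − 1 = 5

degrees of freedom = 5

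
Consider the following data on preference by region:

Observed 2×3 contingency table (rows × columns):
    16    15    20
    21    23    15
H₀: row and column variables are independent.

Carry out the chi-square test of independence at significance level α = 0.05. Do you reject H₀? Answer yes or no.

reject H₀: no

Row totals [51, 59], col totals [37, 38, 35], n=110
χ² = (16−17.15)²/17.15 + (15−17.62)²/17.62 + (20−16.23)²/16.23 + (21−19.85)²/19.85 + (23−20.38)²/20.38 + (15−18.77)²/18.77 = 2.5056
df = 2
p-value (upper-tail) = 0.28570
At α=0.05: p ≥ α → fail to reject H₀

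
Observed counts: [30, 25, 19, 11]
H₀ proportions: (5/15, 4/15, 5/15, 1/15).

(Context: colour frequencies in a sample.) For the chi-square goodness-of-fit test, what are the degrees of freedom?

degrees of freedom = 3

df = k − 1 = 4 − 1 = 3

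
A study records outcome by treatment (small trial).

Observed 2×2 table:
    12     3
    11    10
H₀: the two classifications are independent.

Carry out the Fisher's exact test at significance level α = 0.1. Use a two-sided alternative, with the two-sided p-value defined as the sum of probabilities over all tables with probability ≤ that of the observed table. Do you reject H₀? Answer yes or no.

reject H₀: no

Margins: r₁=15, r₂=21, c₁=23, c₂=13, n=36
p_obs = C(15,12)·C(21,11)/C(36,23); sum pmf over tables with pmf ≤ p_obs
p-value (two-sided) = 0.15896
At α=0.1: p ≥ α → fail to reject H₀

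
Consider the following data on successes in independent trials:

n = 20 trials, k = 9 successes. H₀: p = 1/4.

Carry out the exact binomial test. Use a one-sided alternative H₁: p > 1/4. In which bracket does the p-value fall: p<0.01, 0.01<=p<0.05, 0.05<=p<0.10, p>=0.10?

Exact binomial: n=20, k=9, p₀=1/4=0.2500
P(X≥9) from Σ C(n,i)·p₀^i·(1−p₀)^(n−i)
p-value (one-sided, H₁ greater) = 0.04093
→ bracket: 0.01<=p<0.05

p-value bracket: 0.01<=p<0.05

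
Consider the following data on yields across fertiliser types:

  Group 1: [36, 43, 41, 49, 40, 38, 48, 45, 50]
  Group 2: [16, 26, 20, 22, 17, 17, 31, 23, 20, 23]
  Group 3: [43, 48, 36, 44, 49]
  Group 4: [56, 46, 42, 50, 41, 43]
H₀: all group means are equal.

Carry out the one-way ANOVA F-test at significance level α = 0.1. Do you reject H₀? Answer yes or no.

reject H₀: yes

Group means [43.33, 21.50, 44.00, 46.33], grand mean 36.767
SSB = Σnᵢ(x̄ᵢ−x̄)² = 3529.533; SSW = ΣΣ(x−x̄ᵢ)² = 661.833
MSB = 3529.533/3 = 1176.5111; MSW = 661.833/26 = 25.4551
F = MSB/MSW = 46.2190
df = (3, 26)
p-value (upper-tail) = 0.00000
At α=0.1: p < α → reject H₀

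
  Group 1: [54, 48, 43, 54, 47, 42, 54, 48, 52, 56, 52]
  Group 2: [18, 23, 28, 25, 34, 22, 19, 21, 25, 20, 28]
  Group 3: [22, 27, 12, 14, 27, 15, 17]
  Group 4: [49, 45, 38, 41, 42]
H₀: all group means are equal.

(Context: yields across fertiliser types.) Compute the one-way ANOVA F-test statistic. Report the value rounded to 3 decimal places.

test statistic = 78.703

Group means [50.00, 23.91, 19.14, 43.00], grand mean 34.176
SSB = Σnᵢ(x̄ᵢ−x̄)² = 5885.175; SSW = ΣΣ(x−x̄ᵢ)² = 747.766
MSB = 5885.175/3 = 1961.7250; MSW = 747.766/30 = 24.9255
F = MSB/MSW = 78.7034
df = (3, 30)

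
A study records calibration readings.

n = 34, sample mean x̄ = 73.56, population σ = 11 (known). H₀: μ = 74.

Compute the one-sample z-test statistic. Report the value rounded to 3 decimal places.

SE = σ/√n = 11/√34 = 1.8865
z = (x̄−μ₀)/SE = (73.56−74)/1.8865 = -0.2332

test statistic = -0.233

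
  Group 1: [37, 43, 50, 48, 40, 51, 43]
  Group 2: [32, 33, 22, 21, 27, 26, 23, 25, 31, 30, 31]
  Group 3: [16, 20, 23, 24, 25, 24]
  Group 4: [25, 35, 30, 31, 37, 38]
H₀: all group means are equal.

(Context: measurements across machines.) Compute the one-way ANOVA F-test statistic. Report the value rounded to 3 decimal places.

Group means [44.57, 27.36, 22.00, 32.67], grand mean 31.367
SSB = Σnᵢ(x̄ᵢ−x̄)² = 1933.374; SSW = ΣΣ(x−x̄ᵢ)² = 527.593
MSB = 1933.374/3 = 644.4579; MSW = 527.593/26 = 20.2920
F = MSB/MSW = 31.7591
df = (3, 26)

test statistic = 31.759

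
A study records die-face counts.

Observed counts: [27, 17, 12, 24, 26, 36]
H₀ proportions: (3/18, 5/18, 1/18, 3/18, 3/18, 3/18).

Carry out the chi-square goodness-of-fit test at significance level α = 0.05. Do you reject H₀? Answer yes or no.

reject H₀: yes

n = 142; E_i = n·p_i = [23.67, 39.44, 7.89, 23.67, 23.67, 23.67]
χ² = (27−23.67)²/23.67 + (17−39.44)²/39.44 + (12−7.89)²/7.89 + (24−23.67)²/23.67 + (26−23.67)²/23.67 + (36−23.67)²/23.67 = 22.0451
df = 5
p-value (upper-tail) = 0.00051
At α=0.05: p < α → reject H₀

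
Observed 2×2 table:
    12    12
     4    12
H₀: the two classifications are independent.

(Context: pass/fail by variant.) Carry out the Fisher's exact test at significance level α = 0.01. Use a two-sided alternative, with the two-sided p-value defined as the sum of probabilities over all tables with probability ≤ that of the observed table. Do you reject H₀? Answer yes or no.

reject H₀: no

Margins: r₁=24, r₂=16, c₁=16, c₂=24, n=40
p_obs = C(24,12)·C(16,4)/C(40,16); sum pmf over tables with pmf ≤ p_obs
p-value (two-sided) = 0.18806
At α=0.01: p ≥ α → fail to reject H₀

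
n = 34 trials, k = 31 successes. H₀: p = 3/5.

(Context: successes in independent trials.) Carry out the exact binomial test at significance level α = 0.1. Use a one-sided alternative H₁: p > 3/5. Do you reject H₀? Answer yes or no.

reject H₀: yes

Exact binomial: n=34, k=31, p₀=3/5=0.6000
P(X≥31) from Σ C(n,i)·p₀^i·(1−p₀)^(n−i)
p-value (one-sided, H₁ greater) = 0.00006
At α=0.1: p < α → reject H₀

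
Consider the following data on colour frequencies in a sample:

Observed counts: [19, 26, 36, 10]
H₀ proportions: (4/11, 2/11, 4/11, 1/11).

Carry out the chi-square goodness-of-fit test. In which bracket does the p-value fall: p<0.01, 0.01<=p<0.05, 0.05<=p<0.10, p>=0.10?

n = 91; E_i = n·p_i = [33.09, 16.55, 33.09, 8.27]
χ² = (19−33.09)²/33.09 + (26−16.55)²/16.55 + (36−33.09)²/33.09 + (10−8.27)²/8.27 = 12.0192
df = 3
p-value (upper-tail) = 0.00732
→ bracket: p<0.01

p-value bracket: p<0.01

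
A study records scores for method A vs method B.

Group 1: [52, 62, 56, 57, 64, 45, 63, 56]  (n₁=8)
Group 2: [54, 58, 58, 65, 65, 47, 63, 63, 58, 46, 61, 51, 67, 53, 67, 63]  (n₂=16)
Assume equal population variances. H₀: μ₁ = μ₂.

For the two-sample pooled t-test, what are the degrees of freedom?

df = n₁ + n₂ − 2 = 8 + 16 − 2 = 22

degrees of freedom = 22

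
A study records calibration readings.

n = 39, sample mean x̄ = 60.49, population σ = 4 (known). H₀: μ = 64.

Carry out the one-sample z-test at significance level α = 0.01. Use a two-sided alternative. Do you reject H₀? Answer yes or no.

reject H₀: yes

SE = σ/√n = 4/√39 = 0.6405
z = (x̄−μ₀)/SE = (60.49−64)/0.6405 = -5.4800
p-value (two-sided) = 0.00000
At α=0.01: p < α → reject H₀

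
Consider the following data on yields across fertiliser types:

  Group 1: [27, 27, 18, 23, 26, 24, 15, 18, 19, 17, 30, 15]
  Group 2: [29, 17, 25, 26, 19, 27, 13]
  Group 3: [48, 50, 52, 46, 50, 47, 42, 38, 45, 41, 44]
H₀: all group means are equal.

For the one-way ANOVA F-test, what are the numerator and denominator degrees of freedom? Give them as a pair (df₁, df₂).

k = 3 groups, N = 30 total
df = (k−1, N−k) = (3−1, 30−3) = (2, 27)

degrees of freedom = [2, 27]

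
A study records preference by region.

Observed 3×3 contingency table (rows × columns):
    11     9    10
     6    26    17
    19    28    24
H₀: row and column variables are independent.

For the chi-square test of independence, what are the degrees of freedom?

degrees of freedom = 4

df = (r−1)(c−1) = (3−1)·(3−1) = 4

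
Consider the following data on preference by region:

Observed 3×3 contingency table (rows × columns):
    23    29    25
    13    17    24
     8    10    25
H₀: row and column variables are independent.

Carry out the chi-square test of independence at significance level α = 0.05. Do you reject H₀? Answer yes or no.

Row totals [77, 54, 43], col totals [44, 56, 74], n=174
χ² = (23−19.47)²/19.47 + (29−24.78)²/24.78 + (25−32.75)²/32.75 + (13−13.66)²/13.66 + (17−17.38)²/17.38 + (24−22.97)²/22.97 + (8−10.87)²/10.87 + (10−13.84)²/13.84 + (25−18.29)²/18.29 = 7.5650
df = 4
p-value (upper-tail) = 0.10888
At α=0.05: p ≥ α → fail to reject H₀

reject H₀: no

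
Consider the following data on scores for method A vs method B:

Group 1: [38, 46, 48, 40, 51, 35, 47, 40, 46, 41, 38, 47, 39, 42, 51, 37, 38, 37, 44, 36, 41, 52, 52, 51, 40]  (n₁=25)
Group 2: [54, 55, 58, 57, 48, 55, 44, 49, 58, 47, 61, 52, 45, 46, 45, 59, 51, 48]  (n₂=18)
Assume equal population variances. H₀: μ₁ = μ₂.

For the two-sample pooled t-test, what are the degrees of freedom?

df = n₁ + n₂ − 2 = 25 + 18 − 2 = 41

degrees of freedom = 41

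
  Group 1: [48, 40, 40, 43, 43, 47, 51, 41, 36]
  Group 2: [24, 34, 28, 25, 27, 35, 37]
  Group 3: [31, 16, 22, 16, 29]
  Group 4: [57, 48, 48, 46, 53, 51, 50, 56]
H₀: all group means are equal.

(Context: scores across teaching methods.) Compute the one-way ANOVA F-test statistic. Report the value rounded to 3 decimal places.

test statistic = 41.368

Group means [43.22, 30.00, 22.80, 51.12], grand mean 38.690
SSB = Σnᵢ(x̄ᵢ−x̄)² = 3212.976; SSW = ΣΣ(x−x̄ᵢ)² = 647.231
MSB = 3212.976/3 = 1070.9921; MSW = 647.231/25 = 25.8892
F = MSB/MSW = 41.3683
df = (3, 25)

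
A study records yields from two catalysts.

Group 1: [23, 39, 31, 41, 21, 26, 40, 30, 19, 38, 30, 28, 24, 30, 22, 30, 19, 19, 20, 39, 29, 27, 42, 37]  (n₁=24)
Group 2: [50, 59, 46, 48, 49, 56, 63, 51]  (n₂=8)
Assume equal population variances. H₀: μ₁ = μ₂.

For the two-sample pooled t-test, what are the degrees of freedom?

degrees of freedom = 30

df = n₁ + n₂ − 2 = 24 + 8 − 2 = 30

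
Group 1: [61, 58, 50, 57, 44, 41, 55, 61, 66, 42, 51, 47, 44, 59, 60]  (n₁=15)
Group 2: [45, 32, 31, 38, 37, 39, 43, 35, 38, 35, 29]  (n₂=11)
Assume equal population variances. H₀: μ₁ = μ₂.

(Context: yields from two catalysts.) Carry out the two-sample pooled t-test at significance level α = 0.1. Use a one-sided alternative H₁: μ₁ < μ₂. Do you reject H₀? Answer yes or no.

x̄₁=53.067, s₁=8.031, n₁=15
x̄₂=36.545, s₂=4.865, n₂=11
s_p² = [14·8.031² + 10·4.865²]/24 = 47.4859
SE = √(s_p²·(1/15+1/11)) = 2.7354
t = (53.067−36.545)/2.7354 = 6.0397
df = 24
p-value (one-sided, H₁ less) = 1.00000
At α=0.1: p ≥ α → fail to reject H₀

reject H₀: no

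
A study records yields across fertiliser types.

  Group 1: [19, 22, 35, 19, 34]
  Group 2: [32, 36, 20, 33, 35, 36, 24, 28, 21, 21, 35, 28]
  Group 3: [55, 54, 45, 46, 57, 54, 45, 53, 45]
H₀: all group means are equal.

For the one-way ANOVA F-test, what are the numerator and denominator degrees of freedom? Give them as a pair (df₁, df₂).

k = 3 groups, N = 26 total
df = (k−1, N−k) = (3−1, 26−3) = (2, 23)

degrees of freedom = [2, 23]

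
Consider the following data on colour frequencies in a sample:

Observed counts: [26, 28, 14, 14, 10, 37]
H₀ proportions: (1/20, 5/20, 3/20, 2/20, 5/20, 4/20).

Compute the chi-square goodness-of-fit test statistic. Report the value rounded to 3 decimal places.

n = 129; E_i = n·p_i = [6.45, 32.25, 19.35, 12.90, 32.25, 25.80]
χ² = (26−6.45)²/6.45 + (28−32.25)²/32.25 + (14−19.35)²/19.35 + (14−12.90)²/12.90 + (10−32.25)²/32.25 + (37−25.80)²/25.80 = 81.6021
df = 5

test statistic = 81.602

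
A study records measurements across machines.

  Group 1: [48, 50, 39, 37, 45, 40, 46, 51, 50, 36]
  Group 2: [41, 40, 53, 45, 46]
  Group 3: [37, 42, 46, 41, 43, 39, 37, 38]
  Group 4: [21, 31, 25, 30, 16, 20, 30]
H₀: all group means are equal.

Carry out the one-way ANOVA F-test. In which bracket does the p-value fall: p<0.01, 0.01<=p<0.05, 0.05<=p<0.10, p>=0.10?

p-value bracket: p<0.01

Group means [44.20, 45.00, 40.38, 24.71], grand mean 38.767
SSB = Σnᵢ(x̄ᵢ−x̄)² = 1892.463; SSW = ΣΣ(x−x̄ᵢ)² = 680.904
MSB = 1892.463/3 = 630.8210; MSW = 680.904/26 = 26.1886
F = MSB/MSW = 24.0876
df = (3, 26)
p-value (upper-tail) = 0.00000
→ bracket: p<0.01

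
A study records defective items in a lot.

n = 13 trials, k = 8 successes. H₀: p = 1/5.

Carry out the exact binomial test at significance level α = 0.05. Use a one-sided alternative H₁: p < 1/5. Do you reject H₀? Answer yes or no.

Exact binomial: n=13, k=8, p₀=1/5=0.2000
P(X≤8) from Σ C(n,i)·p₀^i·(1−p₀)^(n−i)
p-value (one-sided, H₁ less) = 0.99983
At α=0.05: p ≥ α → fail to reject H₀

reject H₀: no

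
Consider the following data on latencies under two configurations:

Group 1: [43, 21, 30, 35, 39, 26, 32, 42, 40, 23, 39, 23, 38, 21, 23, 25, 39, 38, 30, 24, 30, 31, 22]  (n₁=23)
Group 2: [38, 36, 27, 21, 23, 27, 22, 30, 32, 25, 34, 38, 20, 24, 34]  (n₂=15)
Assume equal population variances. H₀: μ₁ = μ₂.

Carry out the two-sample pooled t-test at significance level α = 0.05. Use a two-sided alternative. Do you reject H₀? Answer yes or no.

reject H₀: no

x̄₁=31.043, s₁=7.504, n₁=23
x̄₂=28.733, s₂=6.262, n₂=15
s_p² = [22·7.504² + 14·6.262²]/36 = 49.6636
SE = √(s_p²·(1/23+1/15)) = 2.3388
t = (31.043−28.733)/2.3388 = 0.9877
df = 36
p-value (two-sided) = 0.32988
At α=0.05: p ≥ α → fail to reject H₀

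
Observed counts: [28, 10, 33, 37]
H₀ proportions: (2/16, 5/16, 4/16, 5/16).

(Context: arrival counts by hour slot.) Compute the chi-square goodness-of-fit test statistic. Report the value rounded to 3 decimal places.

n = 108; E_i = n·p_i = [13.50, 33.75, 27.00, 33.75]
χ² = (28−13.50)²/13.50 + (10−33.75)²/33.75 + (33−27.00)²/27.00 + (37−33.75)²/33.75 = 33.9333
df = 3

test statistic = 33.933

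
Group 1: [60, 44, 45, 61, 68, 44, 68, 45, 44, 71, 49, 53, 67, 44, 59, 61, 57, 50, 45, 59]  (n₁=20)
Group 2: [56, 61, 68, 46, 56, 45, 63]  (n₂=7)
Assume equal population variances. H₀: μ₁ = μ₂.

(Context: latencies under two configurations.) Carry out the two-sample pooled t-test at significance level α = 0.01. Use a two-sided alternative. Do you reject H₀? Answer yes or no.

x̄₁=54.700, s₁=9.510, n₁=20
x̄₂=56.429, s₂=8.541, n₂=7
s_p² = [19·9.510² + 6·8.541²]/25 = 86.2366
SE = √(s_p²·(1/20+1/7)) = 4.0782
t = (54.700−56.429)/4.0782 = -0.4239
df = 25
p-value (two-sided) = 0.67529
At α=0.01: p ≥ α → fail to reject H₀

reject H₀: no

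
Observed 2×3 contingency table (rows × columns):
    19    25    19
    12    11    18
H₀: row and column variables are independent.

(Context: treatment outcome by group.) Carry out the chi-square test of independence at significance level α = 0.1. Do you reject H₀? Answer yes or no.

Row totals [63, 41], col totals [31, 36, 37], n=104
χ² = (19−18.78)²/18.78 + (25−21.81)²/21.81 + (19−22.41)²/22.41 + (12−12.22)²/12.22 + (11−14.19)²/14.19 + (18−14.59)²/14.59 = 2.5106
df = 2
p-value (upper-tail) = 0.28499
At α=0.1: p ≥ α → fail to reject H₀

reject H₀: no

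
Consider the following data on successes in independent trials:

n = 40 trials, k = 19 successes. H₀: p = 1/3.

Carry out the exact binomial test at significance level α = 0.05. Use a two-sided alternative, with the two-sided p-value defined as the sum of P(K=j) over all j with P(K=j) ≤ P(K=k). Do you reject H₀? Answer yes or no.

reject H₀: no

Exact binomial: n=40, k=19, p₀=1/3=0.3333
P(X=j) = C(n,j)·p₀^j·(1−p₀)^(n−j); p = Σ P(X=j) over j with P(X=j) ≤ P(X=19)
p-value (two-sided) = 0.06519
At α=0.05: p ≥ α → fail to reject H₀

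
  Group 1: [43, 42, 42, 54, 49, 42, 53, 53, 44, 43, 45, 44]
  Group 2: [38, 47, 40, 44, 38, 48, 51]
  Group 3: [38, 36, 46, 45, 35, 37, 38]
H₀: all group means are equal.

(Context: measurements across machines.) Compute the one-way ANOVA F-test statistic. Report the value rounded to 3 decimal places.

test statistic = 4.608

Group means [46.17, 43.71, 39.29], grand mean 43.654
SSB = Σnᵢ(x̄ᵢ−x̄)² = 209.361; SSW = ΣΣ(x−x̄ᵢ)² = 522.524
MSB = 209.361/2 = 104.6804; MSW = 522.524/23 = 22.7184
F = MSB/MSW = 4.6077
df = (2, 23)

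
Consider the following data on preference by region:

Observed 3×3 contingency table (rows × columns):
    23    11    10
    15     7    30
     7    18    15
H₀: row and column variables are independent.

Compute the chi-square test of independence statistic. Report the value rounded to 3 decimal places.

Row totals [44, 52, 40], col totals [45, 36, 55], n=136
χ² = (23−14.56)²/14.56 + (11−11.65)²/11.65 + (10−17.79)²/17.79 + (15−17.21)²/17.21 + (7−13.76)²/13.76 + (30−21.03)²/21.03 + (7−13.24)²/13.24 + (18−10.59)²/10.59 + (15−16.18)²/16.18 = 23.9893
df = 4

test statistic = 23.989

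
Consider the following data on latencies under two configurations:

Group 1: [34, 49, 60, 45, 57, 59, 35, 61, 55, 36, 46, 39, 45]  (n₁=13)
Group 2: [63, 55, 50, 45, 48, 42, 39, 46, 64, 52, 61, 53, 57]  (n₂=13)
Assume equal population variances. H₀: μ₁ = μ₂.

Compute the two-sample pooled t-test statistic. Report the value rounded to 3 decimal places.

x̄₁=47.769, s₁=9.901, n₁=13
x̄₂=51.923, s₂=7.932, n₂=13
s_p² = [12·9.901² + 12·7.932²]/24 = 80.4679
SE = √(s_p²·(1/13+1/13)) = 3.5185
t = (47.769−51.923)/3.5185 = -1.1806
df = 24

test statistic = -1.181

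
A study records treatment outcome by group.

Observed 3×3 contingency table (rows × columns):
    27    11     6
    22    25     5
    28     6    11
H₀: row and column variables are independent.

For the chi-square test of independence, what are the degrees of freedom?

df = (r−1)(c−1) = (3−1)·(3−1) = 4

degrees of freedom = 4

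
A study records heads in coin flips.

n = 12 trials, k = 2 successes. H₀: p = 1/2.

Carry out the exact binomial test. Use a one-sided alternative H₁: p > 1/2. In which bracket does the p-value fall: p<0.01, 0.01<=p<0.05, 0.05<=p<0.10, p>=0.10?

Exact binomial: n=12, k=2, p₀=1/2=0.5000
P(X≥2) from Σ C(n,i)·p₀^i·(1−p₀)^(n−i)
p-value (one-sided, H₁ greater) = 0.99683
→ bracket: p>=0.10

p-value bracket: p>=0.10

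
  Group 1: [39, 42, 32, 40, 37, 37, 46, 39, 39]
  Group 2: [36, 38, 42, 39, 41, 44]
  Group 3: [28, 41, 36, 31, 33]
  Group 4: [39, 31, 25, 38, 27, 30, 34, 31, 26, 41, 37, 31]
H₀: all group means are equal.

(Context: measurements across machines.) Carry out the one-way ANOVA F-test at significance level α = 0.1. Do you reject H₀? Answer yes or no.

Group means [39.00, 40.00, 33.80, 32.50], grand mean 35.938
SSB = Σnᵢ(x̄ᵢ−x̄)² = 348.075; SSW = ΣΣ(x−x̄ᵢ)² = 565.800
MSB = 348.075/3 = 116.0250; MSW = 565.800/28 = 20.2071
F = MSB/MSW = 5.7418
df = (3, 28)
p-value (upper-tail) = 0.00342
At α=0.1: p < α → reject H₀

reject H₀: yes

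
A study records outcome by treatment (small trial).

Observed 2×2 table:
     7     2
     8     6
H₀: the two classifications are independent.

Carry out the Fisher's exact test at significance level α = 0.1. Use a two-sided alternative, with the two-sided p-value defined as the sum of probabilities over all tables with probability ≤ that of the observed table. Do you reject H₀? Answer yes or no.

reject H₀: no

Margins: r₁=9, r₂=14, c₁=15, c₂=8, n=23
p_obs = C(9,7)·C(14,8)/C(23,15); sum pmf over tables with pmf ≤ p_obs
p-value (two-sided) = 0.39978
At α=0.1: p ≥ α → fail to reject H₀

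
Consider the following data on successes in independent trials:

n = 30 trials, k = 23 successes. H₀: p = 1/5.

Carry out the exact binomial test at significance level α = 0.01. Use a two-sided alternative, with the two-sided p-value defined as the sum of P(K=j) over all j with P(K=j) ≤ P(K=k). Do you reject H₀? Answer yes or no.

Exact binomial: n=30, k=23, p₀=1/5=0.2000
P(X=j) = C(n,j)·p₀^j·(1−p₀)^(n−j); p = Σ P(X=j) over j with P(X=j) ≤ P(X=23)
p-value (two-sided) = 0.00000
At α=0.01: p < α → reject H₀

reject H₀: yes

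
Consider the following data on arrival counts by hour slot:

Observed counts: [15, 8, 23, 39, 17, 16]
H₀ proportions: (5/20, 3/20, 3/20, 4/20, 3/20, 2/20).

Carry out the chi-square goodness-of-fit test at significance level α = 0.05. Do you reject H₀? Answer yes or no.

n = 118; E_i = n·p_i = [29.50, 17.70, 17.70, 23.60, 17.70, 11.80]
χ² = (15−29.50)²/29.50 + (8−17.70)²/17.70 + (23−17.70)²/17.70 + (39−23.60)²/23.60 + (17−17.70)²/17.70 + (16−11.80)²/11.80 = 25.6017
df = 5
p-value (upper-tail) = 0.00011
At α=0.05: p < α → reject H₀

reject H₀: yes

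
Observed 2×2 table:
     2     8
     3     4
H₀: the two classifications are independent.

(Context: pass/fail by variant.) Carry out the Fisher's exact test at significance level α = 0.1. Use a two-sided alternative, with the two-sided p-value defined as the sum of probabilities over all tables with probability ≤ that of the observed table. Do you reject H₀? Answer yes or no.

reject H₀: no

Margins: r₁=10, r₂=7, c₁=5, c₂=12, n=17
p_obs = C(10,2)·C(7,3)/C(17,5); sum pmf over tables with pmf ≤ p_obs
p-value (two-sided) = 0.59276
At α=0.1: p ≥ α → fail to reject H₀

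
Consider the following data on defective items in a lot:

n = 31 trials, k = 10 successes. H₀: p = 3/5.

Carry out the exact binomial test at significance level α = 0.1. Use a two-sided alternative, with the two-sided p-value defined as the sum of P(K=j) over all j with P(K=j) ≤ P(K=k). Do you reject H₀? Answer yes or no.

reject H₀: yes

Exact binomial: n=31, k=10, p₀=3/5=0.6000
P(X=j) = C(n,j)·p₀^j·(1−p₀)^(n−j); p = Σ P(X=j) over j with P(X=j) ≤ P(X=10)
p-value (two-sided) = 0.00269
At α=0.1: p < α → reject H₀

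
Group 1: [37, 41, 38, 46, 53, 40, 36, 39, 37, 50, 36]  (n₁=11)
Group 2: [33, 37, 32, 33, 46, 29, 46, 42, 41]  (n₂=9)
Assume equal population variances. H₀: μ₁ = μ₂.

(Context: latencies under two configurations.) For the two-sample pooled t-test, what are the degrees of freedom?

degrees of freedom = 18

df = n₁ + n₂ − 2 = 11 + 9 − 2 = 18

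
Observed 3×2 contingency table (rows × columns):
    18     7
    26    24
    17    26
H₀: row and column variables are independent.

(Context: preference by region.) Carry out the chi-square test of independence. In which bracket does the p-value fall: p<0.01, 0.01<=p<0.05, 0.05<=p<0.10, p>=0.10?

Row totals [25, 50, 43], col totals [61, 57], n=118
χ² = (18−12.92)²/12.92 + (7−12.08)²/12.08 + (26−25.85)²/25.85 + (24−24.15)²/24.15 + (17−22.23)²/22.23 + (26−20.77)²/20.77 = 6.6758
df = 2
p-value (upper-tail) = 0.03551
→ bracket: 0.01<=p<0.05

p-value bracket: 0.01<=p<0.05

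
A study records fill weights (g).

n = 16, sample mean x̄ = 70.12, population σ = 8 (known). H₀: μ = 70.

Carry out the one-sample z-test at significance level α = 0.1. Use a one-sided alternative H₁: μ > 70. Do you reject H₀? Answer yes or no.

reject H₀: no

SE = σ/√n = 8/√16 = 2.0000
z = (x̄−μ₀)/SE = (70.12−70)/2.0000 = 0.0600
p-value (one-sided, H₁ greater) = 0.47608
At α=0.1: p ≥ α → fail to reject H₀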